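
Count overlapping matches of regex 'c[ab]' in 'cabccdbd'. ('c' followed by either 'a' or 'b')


Pattern: c[ab] means 'c' followed by either 'a' or 'b'.
Scanning 'cabccdbd' position-by-position:
  Pos 0: window 'ca' -> MATCH
  Pos 1: window 'ab' -> no
  Pos 2: window 'bc' -> no
  Pos 3: window 'cc' -> no
  Pos 4: window 'cd' -> no
  Pos 5: window 'db' -> no
  Pos 6: window 'bd' -> no
  Pos 7: window 'd' -> no
Total matches: 1

1


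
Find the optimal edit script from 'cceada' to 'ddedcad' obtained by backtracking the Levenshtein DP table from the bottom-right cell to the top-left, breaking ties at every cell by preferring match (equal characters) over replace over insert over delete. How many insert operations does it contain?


Edit distance = 5. Backtracking from cell (6, 7) with preference match > replace > insert > delete,
then listing the resulting alignment 'cceada' -> 'ddedcad' left to right:
  Step 1: replace c->d
  Step 2: replace c->d
  Step 3: keep 'e'
  Step 4: replace a->d
  Step 5: replace d->c
  Step 6: keep 'a'
  Step 7: insert 'd' [insertion #1]
Total insertions: 1

1


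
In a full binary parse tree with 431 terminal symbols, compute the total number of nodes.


Leaf nodes (terminals): 431
Internal nodes = n - 1 = 431 - 1 = 430
Total = leaves + internal = 431 + 430 = 861

861


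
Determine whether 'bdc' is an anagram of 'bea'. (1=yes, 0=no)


Sort characters of 'bdc': 'bcd'
Sort characters of 'bea': 'abe'
Sorted forms differ -> they are NOT anagrams
Result: 0

0


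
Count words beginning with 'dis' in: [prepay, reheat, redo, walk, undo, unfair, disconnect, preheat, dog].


Checking each word for prefix 'dis':
  'prepay' -> no (count: 0)
  'reheat' -> no (count: 0)
  'redo' -> no (count: 0)
  'walk' -> no (count: 0)
  'undo' -> no (count: 0)
  'unfair' -> no (count: 0)
  'disconnect' -> YES, starts with 'dis' (count: 1)
  'preheat' -> no (count: 1)
  'dog' -> no (count: 1)
Total with prefix 'dis': 1

1


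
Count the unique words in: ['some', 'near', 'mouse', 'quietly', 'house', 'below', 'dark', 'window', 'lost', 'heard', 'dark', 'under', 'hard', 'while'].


Listing all tokens and tracking unique types:
  Token 1: 'some' -> NEW (unique so far: 1)
  Token 2: 'near' -> NEW (unique so far: 2)
  Token 3: 'mouse' -> NEW (unique so far: 3)
  Token 4: 'quietly' -> NEW (unique so far: 4)
  Token 5: 'house' -> NEW (unique so far: 5)
  Token 6: 'below' -> NEW (unique so far: 6)
  Token 7: 'dark' -> NEW (unique so far: 7)
  Token 8: 'window' -> NEW (unique so far: 8)
  Token 9: 'lost' -> NEW (unique so far: 9)
  Token 10: 'heard' -> NEW (unique so far: 10)
  Token 11: 'dark' -> duplicate (unique so far: 10)
  Token 12: 'under' -> NEW (unique so far: 11)
  Token 13: 'hard' -> NEW (unique so far: 12)
  Token 14: 'while' -> NEW (unique so far: 13)
Unique types: ('below', 'dark', 'hard', 'heard', 'house', 'lost', 'mouse', 'near', 'quietly', 'some', 'under', 'while', 'window')
Vocabulary size: 13

13


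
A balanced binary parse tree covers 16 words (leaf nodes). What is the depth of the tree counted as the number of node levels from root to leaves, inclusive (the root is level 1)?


In a balanced binary tree with n leaves the deepest leaf is ceil(log2(n)) edges below the root,
so counting node levels inclusive of root and leaves gives ceil(log2(n)) + 1 levels.
log2(16) = 4.0000
ceil(4.0000) = 4
levels = 4 + 1 = 5

5


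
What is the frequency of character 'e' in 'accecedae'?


Scanning 'accecedae' for 'e':
  Position 3: 'e' -> MATCH (count: 1)
  Position 5: 'e' -> MATCH (count: 2)
  Position 8: 'e' -> MATCH (count: 3)
Total occurrences of 'e': 3

3


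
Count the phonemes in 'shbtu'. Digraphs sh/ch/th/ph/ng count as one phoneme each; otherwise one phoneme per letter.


Parsing 'shbtu' greedily, digraphs first:
  'sh' -> digraph (1 consonant phoneme) (phonemes so far: 1)
  'b' -> consonant phoneme (phonemes so far: 2)
  't' -> consonant phoneme (phonemes so far: 3)
  'u' -> vowel phoneme (phonemes so far: 4)
Total phonemes: 4

4


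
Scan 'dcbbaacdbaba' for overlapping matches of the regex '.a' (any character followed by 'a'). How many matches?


Pattern: .a means any character followed by 'a'.
Scanning 'dcbbaacdbaba' position-by-position:
  Pos 0: window 'dc' -> no
  Pos 1: window 'cb' -> no
  Pos 2: window 'bb' -> no
  Pos 3: window 'ba' -> MATCH
  Pos 4: window 'aa' -> MATCH
  Pos 5: window 'ac' -> no
  Pos 6: window 'cd' -> no
  Pos 7: window 'db' -> no
  Pos 8: window 'ba' -> MATCH
  Pos 9: window 'ab' -> no
  Pos 10: window 'ba' -> MATCH
  Pos 11: window 'a' -> no
Total matches: 4

4


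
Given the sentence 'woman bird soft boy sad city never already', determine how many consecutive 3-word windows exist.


Word trigrams from [8] words:
  Trigram 1: (woman bird soft)
  Trigram 2: (bird soft boy)
  Trigram 3: (soft boy sad)
  Trigram 4: (boy sad city)
  Trigram 5: (sad city never)
  Trigram 6: (city never already)
Total word trigrams: 8 - 2 = 6

6


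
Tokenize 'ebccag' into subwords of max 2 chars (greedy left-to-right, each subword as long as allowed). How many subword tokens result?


'ebccag' has 6 characters.
Chunking with max size 2:
  Chunk 1: 'eb' (positions 0-1)
  Chunk 2: 'cc' (positions 2-3)
  Chunk 3: 'ag' (positions 4-5)
Total chunks: ceil(6 / 2) = 3

3


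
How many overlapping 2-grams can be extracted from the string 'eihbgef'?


String 'eihbgef' has length L = 7.
Number of overlapping n-grams = L - n + 1
Substituting: 7 - 2 + 1 = 6

6


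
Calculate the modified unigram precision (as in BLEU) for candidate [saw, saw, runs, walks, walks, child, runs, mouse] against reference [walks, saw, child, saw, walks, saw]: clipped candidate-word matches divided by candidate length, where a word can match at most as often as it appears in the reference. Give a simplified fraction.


Reference word counts: {'child': 1, 'saw': 3, 'walks': 2}
Checking each candidate word (with clipping):
  'saw' -> in reference (ref count 3, used 1/3) -> match (matches: 1)
  'saw' -> in reference (ref count 3, used 2/3) -> match (matches: 2)
  'runs' -> not in reference -> no match (matches: 2)
  'walks' -> in reference (ref count 2, used 1/2) -> match (matches: 3)
  'walks' -> in reference (ref count 2, used 2/2) -> match (matches: 4)
  'child' -> in reference (ref count 1, used 1/1) -> match (matches: 5)
  'runs' -> not in reference -> no match (matches: 5)
  'mouse' -> not in reference -> no match (matches: 5)
Clipped matches: 5, Candidate length: 8
Precision = 5/8

5/8


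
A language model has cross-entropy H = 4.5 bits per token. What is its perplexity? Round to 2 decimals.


Perplexity formula: PP = 2^H
H = 4.5
PP = 2^4.5
Decompose: 2^4.5 = 2^4 * 2^0.5 = 2^4 * sqrt(2)
2^4 = 16, sqrt(2) ~ 1.4142136
PP ~ 16 * 1.4142136 = 22.6274176
Rounded to 2 decimals: 22.63

22.63


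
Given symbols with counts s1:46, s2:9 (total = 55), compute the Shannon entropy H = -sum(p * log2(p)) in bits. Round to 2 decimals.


Computing entropy H = -sum(p_i * log2(p_i)):
  s1: p = 46/55 = 0.8364, -p*log2(p) = 0.2156
  s2: p = 9/55 = 0.1636, -p*log2(p) = 0.4273
H = sum of terms = 0.6429
Rounded to 2 decimals: 0.64

0.64


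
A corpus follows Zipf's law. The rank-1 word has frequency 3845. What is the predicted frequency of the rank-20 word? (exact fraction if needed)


Zipf's law: freq(rank) = f1 / rank
f1 = 3845, rank = 20
freq = 3845 / 20
GCD(3845, 20) = 5
Simplified: 769/4

769/4


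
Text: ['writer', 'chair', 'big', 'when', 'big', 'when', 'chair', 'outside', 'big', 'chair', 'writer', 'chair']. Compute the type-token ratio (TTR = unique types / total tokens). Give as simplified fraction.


Tokens: 12
Unique types: ('big', 'chair', 'outside', 'when', 'writer') = 5
TTR = 5/12
Already in lowest terms.

5/12


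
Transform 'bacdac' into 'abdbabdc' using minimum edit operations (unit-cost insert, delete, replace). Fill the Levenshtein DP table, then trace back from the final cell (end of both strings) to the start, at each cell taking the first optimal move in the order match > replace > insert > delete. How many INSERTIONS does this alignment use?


Edit distance = 5. Backtracking from cell (6, 8) with preference match > replace > insert > delete,
then listing the resulting alignment 'bacdac' -> 'abdbabdc' left to right:
  Step 1: delete 'b'
  Step 2: keep 'a'
  Step 3: replace c->b
  Step 4: keep 'd'
  Step 5: insert 'b' [insertion #1]
  Step 6: keep 'a'
  Step 7: insert 'b' [insertion #2]
  Step 8: insert 'd' [insertion #3]
  Step 9: keep 'c'
Total insertions: 3

3


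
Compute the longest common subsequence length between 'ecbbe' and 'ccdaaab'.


DP table for LCS of 'ecbbe' and 'ccdaaab':
       c  c  d  a  a  a  b
    0  0  0  0  0  0  0  0
  e 0  0  0  0  0  0  0  0
  c 0  1  1  1  1  1  1  1
  b 0  1  1  1  1  1  1  2
  b 0  1  1  1  1  1  1  2
  e 0  1  1  1  1  1  1  2
LCS: 'cb'
LCS length = 2

2


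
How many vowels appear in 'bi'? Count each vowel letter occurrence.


Scanning each character of 'bi':
  Position 1: 'b' -> consonant (running count: 0)
  Position 2: 'i' -> vowel (running count: 1)
Total vowels: 1

1


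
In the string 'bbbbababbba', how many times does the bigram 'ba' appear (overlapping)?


Scanning 'bbbbababbba' for bigram 'ba':
  Position 0: 'bb' -> no
  Position 1: 'bb' -> no
  Position 2: 'bb' -> no
  Position 3: 'ba' -> MATCH
  Position 4: 'ab' -> no
  Position 5: 'ba' -> MATCH
  Position 6: 'ab' -> no
  Position 7: 'bb' -> no
  Position 8: 'bb' -> no
  Position 9: 'ba' -> MATCH
Total matches: 3

3


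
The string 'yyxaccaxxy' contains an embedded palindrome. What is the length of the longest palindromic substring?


Scanning 'yyxaccaxxy' for palindromic substrings.
Substring at positions 2-7: 'xaccax'.
Check: reverse('xaccax') = 'xaccax' -> palindrome confirmed.
Neighbouring characters ('y' / 'x') break symmetry, so it cannot extend further.
No longer palindromic substring exists; longest length = 6

6


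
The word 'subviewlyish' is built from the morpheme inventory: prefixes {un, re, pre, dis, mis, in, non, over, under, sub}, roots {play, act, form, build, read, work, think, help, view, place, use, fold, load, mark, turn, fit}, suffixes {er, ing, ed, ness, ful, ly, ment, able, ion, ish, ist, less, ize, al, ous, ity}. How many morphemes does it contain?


Segmenting 'subviewlyish' against the inventory:
  'sub' -> prefix (morpheme 1)
  'view' -> root (morpheme 2)
  'ly' -> suffix (morpheme 3)
  'ish' -> suffix (morpheme 4)
Total morphemes: 4

4


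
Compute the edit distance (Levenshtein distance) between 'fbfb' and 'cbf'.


Building DP table for s1='fbfb' (len 4) and s2='cbf' (len 3):
       c  b  f
    0  1  2  3
  f 1  1  2  2
  b 2  2  1  2
  f 3  3  2  1
  b 4  4  3  2
Edit distance = dp[4][3] = 2

2


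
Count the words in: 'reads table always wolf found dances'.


Counting words by splitting on spaces:
  Word 1: 'reads'
  Word 2: 'table'
  Word 3: 'always'
  Word 4: 'wolf'
  Word 5: 'found'
  Word 6: 'dances'
Total words: 6

6


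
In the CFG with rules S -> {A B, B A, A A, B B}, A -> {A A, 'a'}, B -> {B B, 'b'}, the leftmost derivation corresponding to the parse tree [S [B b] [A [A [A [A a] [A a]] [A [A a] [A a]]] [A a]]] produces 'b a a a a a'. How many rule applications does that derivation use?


Every bracketed nonterminal node [X ...] in the tree is produced by exactly one rule application.
Reading the tree off as a leftmost derivation:
  Step 1: S  =>  B A   (applied S -> B A)
  Step 2: B A  =>  b A   (applied B -> b)
  Step 3: b A  =>  b A A   (applied A -> A A)
  Step 4: b A A  =>  b A A A   (applied A -> A A)
  Step 5: b A A A  =>  b A A A A   (applied A -> A A)
  Step 6: b A A A A  =>  b a A A A   (applied A -> a)
  Step 7: b a A A A  =>  b a a A A   (applied A -> a)
  Step 8: b a a A A  =>  b a a A A A   (applied A -> A A)
  Step 9: b a a A A A  =>  b a a a A A   (applied A -> a)
  Step 10: b a a a A A  =>  b a a a a A   (applied A -> a)
  Step 11: b a a a a A  =>  b a a a a a   (applied A -> a)
Final yield: b a a a a a
Total rewrite steps: 11

11


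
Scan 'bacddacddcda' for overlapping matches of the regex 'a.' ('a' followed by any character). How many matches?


Pattern: a. means 'a' followed by any character.
Scanning 'bacddacddcda' position-by-position:
  Pos 0: window 'ba' -> no
  Pos 1: window 'ac' -> MATCH
  Pos 2: window 'cd' -> no
  Pos 3: window 'dd' -> no
  Pos 4: window 'da' -> no
  Pos 5: window 'ac' -> MATCH
  Pos 6: window 'cd' -> no
  Pos 7: window 'dd' -> no
  Pos 8: window 'dc' -> no
  Pos 9: window 'cd' -> no
  Pos 10: window 'da' -> no
  Pos 11: window 'a' -> no
Total matches: 2

2


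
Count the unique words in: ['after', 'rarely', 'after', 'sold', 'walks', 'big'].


Listing all tokens and tracking unique types:
  Token 1: 'after' -> NEW (unique so far: 1)
  Token 2: 'rarely' -> NEW (unique so far: 2)
  Token 3: 'after' -> duplicate (unique so far: 2)
  Token 4: 'sold' -> NEW (unique so far: 3)
  Token 5: 'walks' -> NEW (unique so far: 4)
  Token 6: 'big' -> NEW (unique so far: 5)
Unique types: ('after', 'big', 'rarely', 'sold', 'walks')
Vocabulary size: 5

5


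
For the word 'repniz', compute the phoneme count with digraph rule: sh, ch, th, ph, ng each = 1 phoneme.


Parsing 'repniz' greedily, digraphs first:
  'r' -> consonant phoneme (phonemes so far: 1)
  'e' -> vowel phoneme (phonemes so far: 2)
  'p' -> consonant phoneme (phonemes so far: 3)
  'n' -> consonant phoneme (phonemes so far: 4)
  'i' -> vowel phoneme (phonemes so far: 5)
  'z' -> consonant phoneme (phonemes so far: 6)
Total phonemes: 6

6


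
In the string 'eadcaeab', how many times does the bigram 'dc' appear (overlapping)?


Scanning 'eadcaeab' for bigram 'dc':
  Position 0: 'ea' -> no
  Position 1: 'ad' -> no
  Position 2: 'dc' -> MATCH
  Position 3: 'ca' -> no
  Position 4: 'ae' -> no
  Position 5: 'ea' -> no
  Position 6: 'ab' -> no
Total matches: 1

1


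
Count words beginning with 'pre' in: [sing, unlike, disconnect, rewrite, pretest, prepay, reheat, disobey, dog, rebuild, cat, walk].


Checking each word for prefix 'pre':
  'sing' -> no (count: 0)
  'unlike' -> no (count: 0)
  'disconnect' -> no (count: 0)
  'rewrite' -> no (count: 0)
  'pretest' -> YES, starts with 'pre' (count: 1)
  'prepay' -> YES, starts with 'pre' (count: 2)
  'reheat' -> no (count: 2)
  'disobey' -> no (count: 2)
  'dog' -> no (count: 2)
  'rebuild' -> no (count: 2)
  'cat' -> no (count: 2)
  'walk' -> no (count: 2)
Total with prefix 'pre': 2

2


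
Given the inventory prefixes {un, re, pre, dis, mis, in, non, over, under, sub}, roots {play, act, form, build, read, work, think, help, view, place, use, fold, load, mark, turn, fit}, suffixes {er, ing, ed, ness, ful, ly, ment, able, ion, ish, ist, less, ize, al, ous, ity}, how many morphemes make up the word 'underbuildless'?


Segmenting 'underbuildless' against the inventory:
  'under' -> prefix (morpheme 1)
  'build' -> root (morpheme 2)
  'less' -> suffix (morpheme 3)
Total morphemes: 3

3


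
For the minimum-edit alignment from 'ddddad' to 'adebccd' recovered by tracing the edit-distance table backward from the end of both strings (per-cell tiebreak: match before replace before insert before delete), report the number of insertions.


Edit distance = 5. Backtracking from cell (6, 7) with preference match > replace > insert > delete,
then listing the resulting alignment 'ddddad' -> 'adebccd' left to right:
  Step 1: insert 'a' [insertion #1]
  Step 2: keep 'd'
  Step 3: replace d->e
  Step 4: replace d->b
  Step 5: replace d->c
  Step 6: replace a->c
  Step 7: keep 'd'
Total insertions: 1

1


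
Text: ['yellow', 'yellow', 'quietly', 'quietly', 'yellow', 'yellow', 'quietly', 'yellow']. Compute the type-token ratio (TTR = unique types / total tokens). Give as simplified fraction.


Tokens: 8
Unique types: ('quietly', 'yellow') = 2
TTR = 2/8
Simplify: divide both by 2 -> 1/4
TTR = 1/4

1/4


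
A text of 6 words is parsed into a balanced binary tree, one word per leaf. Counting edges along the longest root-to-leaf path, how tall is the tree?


In a balanced binary tree with n leaves the deepest leaf is ceil(log2(n)) edges below the root.
log2(6) = 2.5850
ceil(2.5850) = 3
height (edges) = 3

3


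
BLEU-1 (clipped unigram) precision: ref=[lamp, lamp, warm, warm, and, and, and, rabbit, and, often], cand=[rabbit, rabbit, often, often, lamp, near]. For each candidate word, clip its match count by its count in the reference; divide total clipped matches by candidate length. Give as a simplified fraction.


Reference word counts: {'and': 4, 'lamp': 2, 'often': 1, 'rabbit': 1, 'warm': 2}
Checking each candidate word (with clipping):
  'rabbit' -> in reference (ref count 1, used 1/1) -> match (matches: 1)
  'rabbit' -> ref count 1 already used up (1/1) -> clipped, no match (matches: 1)
  'often' -> in reference (ref count 1, used 1/1) -> match (matches: 2)
  'often' -> ref count 1 already used up (1/1) -> clipped, no match (matches: 2)
  'lamp' -> in reference (ref count 2, used 1/2) -> match (matches: 3)
  'near' -> not in reference -> no match (matches: 3)
Clipped matches: 3, Candidate length: 6
Precision = 3/6 = 1/2

1/2


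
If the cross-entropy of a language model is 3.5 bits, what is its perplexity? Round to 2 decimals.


Perplexity formula: PP = 2^H
H = 3.5
PP = 2^3.5
Decompose: 2^3.5 = 2^3 * 2^0.5 = 2^3 * sqrt(2)
2^3 = 8, sqrt(2) ~ 1.4142136
PP ~ 8 * 1.4142136 = 11.3137088
Rounded to 2 decimals: 11.31

11.31


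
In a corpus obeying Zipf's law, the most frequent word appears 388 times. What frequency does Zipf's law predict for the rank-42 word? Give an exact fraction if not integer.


Zipf's law: freq(rank) = f1 / rank
f1 = 388, rank = 42
freq = 388 / 42
GCD(388, 42) = 2
Simplified: 194/21

194/21


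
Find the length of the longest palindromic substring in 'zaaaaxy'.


Scanning 'zaaaaxy' for palindromic substrings.
Substring at positions 1-4: 'aaaa'.
Check: reverse('aaaa') = 'aaaa' -> palindrome confirmed.
Neighbouring characters ('z' / 'x') break symmetry, so it cannot extend further.
No longer palindromic substring exists; longest length = 4

4


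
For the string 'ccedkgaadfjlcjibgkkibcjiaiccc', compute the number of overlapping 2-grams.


String 'ccedkgaadfjlcjibgkkibcjiaiccc' has length L = 29.
Number of overlapping n-grams = L - n + 1
Substituting: 29 - 2 + 1 = 28

28


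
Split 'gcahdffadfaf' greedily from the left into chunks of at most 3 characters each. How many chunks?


'gcahdffadfaf' has 12 characters.
Chunking with max size 3:
  Chunk 1: 'gca' (positions 0-2)
  Chunk 2: 'hdf' (positions 3-5)
  Chunk 3: 'fad' (positions 6-8)
  Chunk 4: 'faf' (positions 9-11)
Total chunks: ceil(12 / 3) = 4

4


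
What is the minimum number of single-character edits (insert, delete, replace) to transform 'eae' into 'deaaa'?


Building DP table for s1='eae' (len 3) and s2='deaaa' (len 5):
       d  e  a  a  a
    0  1  2  3  4  5
  e 1  1  1  2  3  4
  a 2  2  2  1  2  3
  e 3  3  2  2  2  3
Edit distance = dp[3][5] = 3

3


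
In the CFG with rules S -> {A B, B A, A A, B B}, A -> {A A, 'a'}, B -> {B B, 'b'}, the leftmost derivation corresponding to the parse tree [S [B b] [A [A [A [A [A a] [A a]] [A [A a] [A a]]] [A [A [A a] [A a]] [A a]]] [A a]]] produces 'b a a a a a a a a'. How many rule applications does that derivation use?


Every bracketed nonterminal node [X ...] in the tree is produced by exactly one rule application.
Reading the tree off as a leftmost derivation:
  Step 1: S  =>  B A   (applied S -> B A)
  Step 2: B A  =>  b A   (applied B -> b)
  Step 3: b A  =>  b A A   (applied A -> A A)
  Step 4: b A A  =>  b A A A   (applied A -> A A)
  Step 5: b A A A  =>  b A A A A   (applied A -> A A)
  Step 6: b A A A A  =>  b A A A A A   (applied A -> A A)
  Step 7: b A A A A A  =>  b a A A A A   (applied A -> a)
  Step 8: b a A A A A  =>  b a a A A A   (applied A -> a)
  Step 9: b a a A A A  =>  b a a A A A A   (applied A -> A A)
  Step 10: b a a A A A A  =>  b a a a A A A   (applied A -> a)
  Step 11: b a a a A A A  =>  b a a a a A A   (applied A -> a)
  Step 12: b a a a a A A  =>  b a a a a A A A   (applied A -> A A)
  Step 13: b a a a a A A A  =>  b a a a a A A A A   (applied A -> A A)
  Step 14: b a a a a A A A A  =>  b a a a a a A A A   (applied A -> a)
  Step 15: b a a a a a A A A  =>  b a a a a a a A A   (applied A -> a)
  Step 16: b a a a a a a A A  =>  b a a a a a a a A   (applied A -> a)
  Step 17: b a a a a a a a A  =>  b a a a a a a a a   (applied A -> a)
Final yield: b a a a a a a a a
Total rewrite steps: 17

17


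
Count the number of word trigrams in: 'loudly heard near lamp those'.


Word trigrams from [5] words:
  Trigram 1: (loudly heard near)
  Trigram 2: (heard near lamp)
  Trigram 3: (near lamp those)
Total word trigrams: 5 - 2 = 3

3


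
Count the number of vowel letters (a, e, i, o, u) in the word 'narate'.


Scanning each character of 'narate':
  Position 1: 'n' -> consonant (running count: 0)
  Position 2: 'a' -> vowel (running count: 1)
  Position 3: 'r' -> consonant (running count: 1)
  Position 4: 'a' -> vowel (running count: 2)
  Position 5: 't' -> consonant (running count: 2)
  Position 6: 'e' -> vowel (running count: 3)
Total vowels: 3

3


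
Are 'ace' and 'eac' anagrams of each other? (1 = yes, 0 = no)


Sort characters of 'ace': 'ace'
Sort characters of 'eac': 'ace'
Sorted forms match -> they ARE anagrams
Result: 1

1


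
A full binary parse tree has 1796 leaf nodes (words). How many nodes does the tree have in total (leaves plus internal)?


Leaf nodes (terminals): 1796
Internal nodes = n - 1 = 1796 - 1 = 1795
Total = leaves + internal = 1796 + 1795 = 3591

3591


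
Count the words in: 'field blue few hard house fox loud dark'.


Counting words by splitting on spaces:
  Word 1: 'field'
  Word 2: 'blue'
  Word 3: 'few'
  Word 4: 'hard'
  Word 5: 'house'
  Word 6: 'fox'
  Word 7: 'loud'
  Word 8: 'dark'
Total words: 8

8


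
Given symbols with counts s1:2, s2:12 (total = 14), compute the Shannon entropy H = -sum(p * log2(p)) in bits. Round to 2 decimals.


Computing entropy H = -sum(p_i * log2(p_i)):
  s1: p = 2/14 = 0.1429, -p*log2(p) = 0.4011
  s2: p = 12/14 = 0.8571, -p*log2(p) = 0.1906
H = sum of terms = 0.5917
Rounded to 2 decimals: 0.59

0.59


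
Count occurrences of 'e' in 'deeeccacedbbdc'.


Scanning 'deeeccacedbbdc' for 'e':
  Position 1: 'e' -> MATCH (count: 1)
  Position 2: 'e' -> MATCH (count: 2)
  Position 3: 'e' -> MATCH (count: 3)
  Position 8: 'e' -> MATCH (count: 4)
Total occurrences of 'e': 4

4


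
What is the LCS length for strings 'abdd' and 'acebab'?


DP table for LCS of 'abdd' and 'acebab':
       a  c  e  b  a  b
    0  0  0  0  0  0  0
  a 0  1  1  1  1  1  1
  b 0  1  1  1  2  2  2
  d 0  1  1  1  2  2  2
  d 0  1  1  1  2  2  2
LCS: 'ab'
LCS length = 2

2


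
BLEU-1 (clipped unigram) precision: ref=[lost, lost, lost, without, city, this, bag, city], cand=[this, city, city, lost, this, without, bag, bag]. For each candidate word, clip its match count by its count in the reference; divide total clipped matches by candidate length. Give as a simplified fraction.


Reference word counts: {'bag': 1, 'city': 2, 'lost': 3, 'this': 1, 'without': 1}
Checking each candidate word (with clipping):
  'this' -> in reference (ref count 1, used 1/1) -> match (matches: 1)
  'city' -> in reference (ref count 2, used 1/2) -> match (matches: 2)
  'city' -> in reference (ref count 2, used 2/2) -> match (matches: 3)
  'lost' -> in reference (ref count 3, used 1/3) -> match (matches: 4)
  'this' -> ref count 1 already used up (1/1) -> clipped, no match (matches: 4)
  'without' -> in reference (ref count 1, used 1/1) -> match (matches: 5)
  'bag' -> in reference (ref count 1, used 1/1) -> match (matches: 6)
  'bag' -> ref count 1 already used up (1/1) -> clipped, no match (matches: 6)
Clipped matches: 6, Candidate length: 8
Precision = 6/8 = 3/4

3/4


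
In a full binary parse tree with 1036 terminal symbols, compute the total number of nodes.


Leaf nodes (terminals): 1036
Internal nodes = n - 1 = 1036 - 1 = 1035
Total = leaves + internal = 1036 + 1035 = 2071

2071


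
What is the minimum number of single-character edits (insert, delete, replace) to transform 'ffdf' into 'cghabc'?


Building DP table for s1='ffdf' (len 4) and s2='cghabc' (len 6):
       c  g  h  a  b  c
    0  1  2  3  4  5  6
  f 1  1  2  3  4  5  6
  f 2  2  2  3  4  5  6
  d 3  3  3  3  4  5  6
  f 4  4  4  4  4  5  6
Edit distance = dp[4][6] = 6

6


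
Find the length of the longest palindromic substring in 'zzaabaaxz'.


Scanning 'zzaabaaxz' for palindromic substrings.
Substring at positions 2-6: 'aabaa'.
Check: reverse('aabaa') = 'aabaa' -> palindrome confirmed.
Neighbouring characters ('z' / 'x') break symmetry, so it cannot extend further.
No longer palindromic substring exists; longest length = 5

5


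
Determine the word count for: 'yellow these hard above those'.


Counting words by splitting on spaces:
  Word 1: 'yellow'
  Word 2: 'these'
  Word 3: 'hard'
  Word 4: 'above'
  Word 5: 'those'
Total words: 5

5


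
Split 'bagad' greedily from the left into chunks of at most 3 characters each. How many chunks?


'bagad' has 5 characters.
Chunking with max size 3:
  Chunk 1: 'bag' (positions 0-2)
  Chunk 2: 'ad' (positions 3-4)
Total chunks: ceil(5 / 3) = 2

2


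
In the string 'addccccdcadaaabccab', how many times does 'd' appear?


Scanning 'addccccdcadaaabccab' for 'd':
  Position 1: 'd' -> MATCH (count: 1)
  Position 2: 'd' -> MATCH (count: 2)
  Position 7: 'd' -> MATCH (count: 3)
  Position 10: 'd' -> MATCH (count: 4)
Total occurrences of 'd': 4

4


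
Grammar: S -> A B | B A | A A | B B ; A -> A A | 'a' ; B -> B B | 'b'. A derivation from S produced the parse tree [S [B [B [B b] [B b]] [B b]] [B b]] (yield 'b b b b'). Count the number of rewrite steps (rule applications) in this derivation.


Every bracketed nonterminal node [X ...] in the tree is produced by exactly one rule application.
Reading the tree off as a leftmost derivation:
  Step 1: S  =>  B B   (applied S -> B B)
  Step 2: B B  =>  B B B   (applied B -> B B)
  Step 3: B B B  =>  B B B B   (applied B -> B B)
  Step 4: B B B B  =>  b B B B   (applied B -> b)
  Step 5: b B B B  =>  b b B B   (applied B -> b)
  Step 6: b b B B  =>  b b b B   (applied B -> b)
  Step 7: b b b B  =>  b b b b   (applied B -> b)
Final yield: b b b b
Total rewrite steps: 7

7


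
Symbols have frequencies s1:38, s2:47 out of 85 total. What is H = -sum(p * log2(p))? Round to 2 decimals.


Computing entropy H = -sum(p_i * log2(p_i)):
  s1: p = 38/85 = 0.4471, -p*log2(p) = 0.5192
  s2: p = 47/85 = 0.5529, -p*log2(p) = 0.4727
H = sum of terms = 0.9919
Rounded to 2 decimals: 0.99

0.99


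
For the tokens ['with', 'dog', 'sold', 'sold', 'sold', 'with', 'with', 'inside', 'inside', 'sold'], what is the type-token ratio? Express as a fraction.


Tokens: 10
Unique types: ('dog', 'inside', 'sold', 'with') = 4
TTR = 4/10
Simplify: divide both by 2 -> 2/5
TTR = 2/5

2/5


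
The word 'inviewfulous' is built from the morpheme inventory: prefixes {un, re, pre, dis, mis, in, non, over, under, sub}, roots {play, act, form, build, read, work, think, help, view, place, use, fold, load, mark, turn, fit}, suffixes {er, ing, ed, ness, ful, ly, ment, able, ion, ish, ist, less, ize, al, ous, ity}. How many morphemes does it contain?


Segmenting 'inviewfulous' against the inventory:
  'in' -> prefix (morpheme 1)
  'view' -> root (morpheme 2)
  'ful' -> suffix (morpheme 3)
  'ous' -> suffix (morpheme 4)
Total morphemes: 4

4


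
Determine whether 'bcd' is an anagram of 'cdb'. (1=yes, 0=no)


Sort characters of 'bcd': 'bcd'
Sort characters of 'cdb': 'bcd'
Sorted forms match -> they ARE anagrams
Result: 1

1


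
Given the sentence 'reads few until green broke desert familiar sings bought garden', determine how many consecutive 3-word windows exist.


Word trigrams from [10] words:
  Trigram 1: (reads few until)
  Trigram 2: (few until green)
  Trigram 3: (until green broke)
  Trigram 4: (green broke desert)
  Trigram 5: (broke desert familiar)
  Trigram 6: (desert familiar sings)
  Trigram 7: (familiar sings bought)
  Trigram 8: (sings bought garden)
Total word trigrams: 10 - 2 = 8

8


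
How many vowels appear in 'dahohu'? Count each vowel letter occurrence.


Scanning each character of 'dahohu':
  Position 1: 'd' -> consonant (running count: 0)
  Position 2: 'a' -> vowel (running count: 1)
  Position 3: 'h' -> consonant (running count: 1)
  Position 4: 'o' -> vowel (running count: 2)
  Position 5: 'h' -> consonant (running count: 2)
  Position 6: 'u' -> vowel (running count: 3)
Total vowels: 3

3


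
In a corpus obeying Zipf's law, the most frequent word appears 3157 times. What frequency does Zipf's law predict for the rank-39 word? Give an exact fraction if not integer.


Zipf's law: freq(rank) = f1 / rank
f1 = 3157, rank = 39
freq = 3157 / 39
GCD(3157, 39) = 1
Simplified: 3157/39

3157/39


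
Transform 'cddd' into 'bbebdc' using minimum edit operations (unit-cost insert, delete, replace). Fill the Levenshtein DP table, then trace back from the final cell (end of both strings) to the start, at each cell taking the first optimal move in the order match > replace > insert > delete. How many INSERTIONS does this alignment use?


Edit distance = 5. Backtracking from cell (4, 6) with preference match > replace > insert > delete,
then listing the resulting alignment 'cddd' -> 'bbebdc' left to right:
  Step 1: insert 'b' [insertion #1]
  Step 2: insert 'b' [insertion #2]
  Step 3: replace c->e
  Step 4: replace d->b
  Step 5: keep 'd'
  Step 6: replace d->c
Total insertions: 2

2


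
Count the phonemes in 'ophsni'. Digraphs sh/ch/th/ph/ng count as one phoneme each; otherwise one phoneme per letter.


Parsing 'ophsni' greedily, digraphs first:
  'o' -> vowel phoneme (phonemes so far: 1)
  'ph' -> digraph (1 consonant phoneme) (phonemes so far: 2)
  's' -> consonant phoneme (phonemes so far: 3)
  'n' -> consonant phoneme (phonemes so far: 4)
  'i' -> vowel phoneme (phonemes so far: 5)
Total phonemes: 5

5


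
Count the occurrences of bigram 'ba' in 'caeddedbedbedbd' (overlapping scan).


Scanning 'caeddedbedbedbd' for bigram 'ba':
  Position 0: 'ca' -> no
  Position 1: 'ae' -> no
  Position 2: 'ed' -> no
  Position 3: 'dd' -> no
  Position 4: 'de' -> no
  Position 5: 'ed' -> no
  Position 6: 'db' -> no
  Position 7: 'be' -> no
  Position 8: 'ed' -> no
  Position 9: 'db' -> no
  Position 10: 'be' -> no
  Position 11: 'ed' -> no
  Position 12: 'db' -> no
  Position 13: 'bd' -> no
Total matches: 0

0


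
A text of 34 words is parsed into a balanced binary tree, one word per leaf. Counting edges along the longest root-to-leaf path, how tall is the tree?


In a balanced binary tree with n leaves the deepest leaf is ceil(log2(n)) edges below the root.
log2(34) = 5.0875
ceil(5.0875) = 6
height (edges) = 6

6


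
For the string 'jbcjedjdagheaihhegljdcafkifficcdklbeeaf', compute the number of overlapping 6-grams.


String 'jbcjedjdagheaihhegljdcafkifficcdklbeeaf' has length L = 39.
Number of overlapping n-grams = L - n + 1
Substituting: 39 - 6 + 1 = 34

34


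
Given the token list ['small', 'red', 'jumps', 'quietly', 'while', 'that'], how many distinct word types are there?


Listing all tokens and tracking unique types:
  Token 1: 'small' -> NEW (unique so far: 1)
  Token 2: 'red' -> NEW (unique so far: 2)
  Token 3: 'jumps' -> NEW (unique so far: 3)
  Token 4: 'quietly' -> NEW (unique so far: 4)
  Token 5: 'while' -> NEW (unique so far: 5)
  Token 6: 'that' -> NEW (unique so far: 6)
Unique types: ('jumps', 'quietly', 'red', 'small', 'that', 'while')
Vocabulary size: 6

6


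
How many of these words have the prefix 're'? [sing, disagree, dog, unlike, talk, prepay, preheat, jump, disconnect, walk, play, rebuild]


Checking each word for prefix 're':
  'sing' -> no (count: 0)
  'disagree' -> no (count: 0)
  'dog' -> no (count: 0)
  'unlike' -> no (count: 0)
  'talk' -> no (count: 0)
  'prepay' -> no (count: 0)
  'preheat' -> no (count: 0)
  'jump' -> no (count: 0)
  'disconnect' -> no (count: 0)
  'walk' -> no (count: 0)
  'play' -> no (count: 0)
  'rebuild' -> YES, starts with 're' (count: 1)
Total with prefix 're': 1

1


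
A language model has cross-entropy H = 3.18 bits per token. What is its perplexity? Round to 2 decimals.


Perplexity formula: PP = 2^H
H = 3.18
PP = 2^3.18
Decompose: 2^3.18 = 2^3 * 2^0.18
2^3 = 8, 2^0.18 ~ 1.1328839
PP ~ 8 * 1.1328839 = 9.0630712
Rounded to 2 decimals: 9.06

9.06


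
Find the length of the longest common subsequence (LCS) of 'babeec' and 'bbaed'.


DP table for LCS of 'babeec' and 'bbaed':
       b  b  a  e  d
    0  0  0  0  0  0
  b 0  1  1  1  1  1
  a 0  1  1  2  2  2
  b 0  1  2  2  2  2
  e 0  1  2  2  3  3
  e 0  1  2  2  3  3
  c 0  1  2  2  3  3
LCS: 'bae'
LCS length = 3

3


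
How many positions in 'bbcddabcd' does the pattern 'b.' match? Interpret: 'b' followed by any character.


Pattern: b. means 'b' followed by any character.
Scanning 'bbcddabcd' position-by-position:
  Pos 0: window 'bb' -> MATCH
  Pos 1: window 'bc' -> MATCH
  Pos 2: window 'cd' -> no
  Pos 3: window 'dd' -> no
  Pos 4: window 'da' -> no
  Pos 5: window 'ab' -> no
  Pos 6: window 'bc' -> MATCH
  Pos 7: window 'cd' -> no
  Pos 8: window 'd' -> no
Total matches: 3

3


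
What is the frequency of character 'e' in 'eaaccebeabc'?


Scanning 'eaaccebeabc' for 'e':
  Position 0: 'e' -> MATCH (count: 1)
  Position 5: 'e' -> MATCH (count: 2)
  Position 7: 'e' -> MATCH (count: 3)
Total occurrences of 'e': 3

3


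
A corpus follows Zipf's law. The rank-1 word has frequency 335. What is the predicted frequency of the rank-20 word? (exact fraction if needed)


Zipf's law: freq(rank) = f1 / rank
f1 = 335, rank = 20
freq = 335 / 20
GCD(335, 20) = 5
Simplified: 67/4

67/4


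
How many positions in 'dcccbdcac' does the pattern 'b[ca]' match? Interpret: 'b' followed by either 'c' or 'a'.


Pattern: b[ca] means 'b' followed by either 'c' or 'a'.
Scanning 'dcccbdcac' position-by-position:
  Pos 0: window 'dc' -> no
  Pos 1: window 'cc' -> no
  Pos 2: window 'cc' -> no
  Pos 3: window 'cb' -> no
  Pos 4: window 'bd' -> no
  Pos 5: window 'dc' -> no
  Pos 6: window 'ca' -> no
  Pos 7: window 'ac' -> no
  Pos 8: window 'c' -> no
Total matches: 0

0


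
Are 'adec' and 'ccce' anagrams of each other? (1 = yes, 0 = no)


Sort characters of 'adec': 'acde'
Sort characters of 'ccce': 'ccce'
Sorted forms differ -> they are NOT anagrams
Result: 0

0


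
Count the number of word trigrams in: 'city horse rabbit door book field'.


Word trigrams from [6] words:
  Trigram 1: (city horse rabbit)
  Trigram 2: (horse rabbit door)
  Trigram 3: (rabbit door book)
  Trigram 4: (door book field)
Total word trigrams: 6 - 2 = 4

4


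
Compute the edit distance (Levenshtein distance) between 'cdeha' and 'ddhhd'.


Building DP table for s1='cdeha' (len 5) and s2='ddhhd' (len 5):
       d  d  h  h  d
    0  1  2  3  4  5
  c 1  1  2  3  4  5
  d 2  1  1  2  3  4
  e 3  2  2  2  3  4
  h 4  3  3  2  2  3
  a 5  4  4  3  3  3
Edit distance = dp[5][5] = 3

3


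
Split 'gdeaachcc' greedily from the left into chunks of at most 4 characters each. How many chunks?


'gdeaachcc' has 9 characters.
Chunking with max size 4:
  Chunk 1: 'gdea' (positions 0-3)
  Chunk 2: 'achc' (positions 4-7)
  Chunk 3: 'c' (positions 8-8)
Total chunks: ceil(9 / 4) = 3

3


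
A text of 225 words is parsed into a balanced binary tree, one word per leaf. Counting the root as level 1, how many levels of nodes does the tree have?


In a balanced binary tree with n leaves the deepest leaf is ceil(log2(n)) edges below the root,
so counting node levels inclusive of root and leaves gives ceil(log2(n)) + 1 levels.
log2(225) = 7.8138
ceil(7.8138) = 8
levels = 8 + 1 = 9

9


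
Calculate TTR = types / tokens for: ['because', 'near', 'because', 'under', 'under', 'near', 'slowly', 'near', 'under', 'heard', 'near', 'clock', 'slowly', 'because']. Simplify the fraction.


Tokens: 14
Unique types: ('because', 'clock', 'heard', 'near', 'slowly', 'under') = 6
TTR = 6/14
Simplify: divide both by 2 -> 3/7
TTR = 3/7

3/7


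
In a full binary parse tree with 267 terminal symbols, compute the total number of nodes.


Leaf nodes (terminals): 267
Internal nodes = n - 1 = 267 - 1 = 266
Total = leaves + internal = 267 + 266 = 533

533


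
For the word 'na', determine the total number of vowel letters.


Scanning each character of 'na':
  Position 1: 'n' -> consonant (running count: 0)
  Position 2: 'a' -> vowel (running count: 1)
Total vowels: 1

1


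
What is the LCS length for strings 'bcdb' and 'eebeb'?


DP table for LCS of 'bcdb' and 'eebeb':
       e  e  b  e  b
    0  0  0  0  0  0
  b 0  0  0  1  1  1
  c 0  0  0  1  1  1
  d 0  0  0  1  1  1
  b 0  0  0  1  1  2
LCS: 'bb'
LCS length = 2

2


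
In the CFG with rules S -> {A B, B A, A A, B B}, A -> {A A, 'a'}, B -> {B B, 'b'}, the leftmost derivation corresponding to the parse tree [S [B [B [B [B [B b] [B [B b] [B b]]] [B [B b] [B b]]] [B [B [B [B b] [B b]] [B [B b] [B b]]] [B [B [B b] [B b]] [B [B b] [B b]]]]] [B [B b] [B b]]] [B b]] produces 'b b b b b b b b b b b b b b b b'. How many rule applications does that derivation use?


Every bracketed nonterminal node [X ...] in the tree is produced by exactly one rule application.
Reading the tree off as a leftmost derivation:
  Step 1: S  =>  B B   (applied S -> B B)
  Step 2: B B  =>  B B B   (applied B -> B B)
  Step 3: B B B  =>  B B B B   (applied B -> B B)
  Step 4: B B B B  =>  B B B B B   (applied B -> B B)
  Step 5: B B B B B  =>  B B B B B B   (applied B -> B B)
  Step 6: B B B B B B  =>  b B B B B B   (applied B -> b)
  Step 7: b B B B B B  =>  b B B B B B B   (applied B -> B B)
  Step 8: b B B B B B B  =>  b b B B B B B   (applied B -> b)
  Step 9: b b B B B B B  =>  b b b B B B B   (applied B -> b)
  Step 10: b b b B B B B  =>  b b b B B B B B   (applied B -> B B)
  Step 11: b b b B B B B B  =>  b b b b B B B B   (applied B -> b)
  Step 12: b b b b B B B B  =>  b b b b b B B B   (applied B -> b)
  Step 13: b b b b b B B B  =>  b b b b b B B B B   (applied B -> B B)
  Step 14: b b b b b B B B B  =>  b b b b b B B B B B   (applied B -> B B)
  Step 15: b b b b b B B B B B  =>  b b b b b B B B B B B   (applied B -> B B)
  Step 16: b b b b b B B B B B B  =>  b b b b b b B B B B B   (applied B -> b)
  Step 17: b b b b b b B B B B B  =>  b b b b b b b B B B B   (applied B -> b)
  Step 18: b b b b b b b B B B B  =>  b b b b b b b B B B B B   (applied B -> B B)
  Step 19: b b b b b b b B B B B B  =>  b b b b b b b b B B B B   (applied B -> b)
  Step 20: b b b b b b b b B B B B  =>  b b b b b b b b b B B B   (applied B -> b)
  Step 21: b b b b b b b b b B B B  =>  b b b b b b b b b B B B B   (applied B -> B B)
  Step 22: b b b b b b b b b B B B B  =>  b b b b b b b b b B B B B B   (applied B -> B B)
  Step 23: b b b b b b b b b B B B B B  =>  b b b b b b b b b b B B B B   (applied B -> b)
  Step 24: b b b b b b b b b b B B B B  =>  b b b b b b b b b b b B B B   (applied B -> b)
  Step 25: b b b b b b b b b b b B B B  =>  b b b b b b b b b b b B B B B   (applied B -> B B)
  Step 26: b b b b b b b b b b b B B B B  =>  b b b b b b b b b b b b B B B   (applied B -> b)
  Step 27: b b b b b b b b b b b b B B B  =>  b b b b b b b b b b b b b B B   (applied B -> b)
  Step 28: b b b b b b b b b b b b b B B  =>  b b b b b b b b b b b b b B B B   (applied B -> B B)
  Step 29: b b b b b b b b b b b b b B B B  =>  b b b b b b b b b b b b b b B B   (applied B -> b)
  Step 30: b b b b b b b b b b b b b b B B  =>  b b b b b b b b b b b b b b b B   (applied B -> b)
  Step 31: b b b b b b b b b b b b b b b B  =>  b b b b b b b b b b b b b b b b   (applied B -> b)
Final yield: b b b b b b b b b b b b b b b b
Total rewrite steps: 31

31


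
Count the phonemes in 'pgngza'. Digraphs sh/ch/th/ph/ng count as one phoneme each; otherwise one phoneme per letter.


Parsing 'pgngza' greedily, digraphs first:
  'p' -> consonant phoneme (phonemes so far: 1)
  'g' -> consonant phoneme (phonemes so far: 2)
  'ng' -> digraph (1 consonant phoneme) (phonemes so far: 3)
  'z' -> consonant phoneme (phonemes so far: 4)
  'a' -> vowel phoneme (phonemes so far: 5)
Total phonemes: 5

5
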